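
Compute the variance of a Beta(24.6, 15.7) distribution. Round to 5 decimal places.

0.00576

μ = 24.6/40.3 = 0.610422; Var = μ(1−μ)/(α+β+1) = 0.2378070/41.3 = 0.00576.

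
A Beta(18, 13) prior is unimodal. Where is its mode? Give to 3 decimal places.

0.586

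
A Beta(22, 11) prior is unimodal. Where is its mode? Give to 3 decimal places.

The density x^(α−1)(1−x)^(β−1) is maximised at (α−1)/(α+β−2) = 21/31 = 0.677.

0.677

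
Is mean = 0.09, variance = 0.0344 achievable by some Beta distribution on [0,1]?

Yes

A Beta with mean μ has variance μ(1−μ)/(α+β+1) < μ(1−μ).
Here μ(1−μ) = 0.09×0.91 = 0.0819, and 0.0344 < 0.0819.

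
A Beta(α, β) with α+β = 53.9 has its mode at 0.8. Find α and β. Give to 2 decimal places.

Mode = (α−1)/(κ−2) with κ = α+β, so α−1 = 0.8·51.9 = 41.52.
α = 42.52; β = κ − α = 11.38.

α = 42.52, β = 11.38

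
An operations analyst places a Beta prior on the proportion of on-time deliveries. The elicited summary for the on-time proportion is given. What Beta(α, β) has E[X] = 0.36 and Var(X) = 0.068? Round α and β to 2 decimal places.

α = 0.86, β = 1.53

By moment matching, α+β = μ(1−μ)/σ² − 1 = (0.36·0.64)/0.068 − 1 = 3.3882 − 1 = 2.3882.
Since α/(α+β) = μ, α = 0.36·2.3882 = 0.86 and β = 0.64·2.3882 = 1.53.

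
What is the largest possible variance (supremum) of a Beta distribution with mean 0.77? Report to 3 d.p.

Var = μ(1−μ)/(α+β+1), which approaches μ(1−μ) as α+β → 0.
So the supremum is μ(1−μ) = 0.77×0.23 = 0.177.

0.177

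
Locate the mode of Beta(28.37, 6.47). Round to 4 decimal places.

With α,β > 1, mode = (α−1)/(α+β−2) = 27.37/32.84 = 0.8334.

0.8334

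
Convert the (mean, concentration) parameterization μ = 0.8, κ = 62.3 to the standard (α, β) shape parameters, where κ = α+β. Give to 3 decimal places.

Split κ in proportion μ : (1−μ): α = 0.8·62.3 = 49.840, β = 62.3 − 49.840 = 12.460.

α = 49.840, β = 12.460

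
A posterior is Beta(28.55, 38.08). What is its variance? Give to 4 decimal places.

0.0036

α+β = 66.63 and αβ = 1087.1840, so Var = αβ/[(α+β)²(α+β+1)] = 1087.1840/300247.233147 = 0.0036.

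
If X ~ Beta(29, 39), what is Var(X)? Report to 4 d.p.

0.0035

μ = 29/68 = 0.426471; Var = μ(1−μ)/(α+β+1) = 0.2445934/69 = 0.0035.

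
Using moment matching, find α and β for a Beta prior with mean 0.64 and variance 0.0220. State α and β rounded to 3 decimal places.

Let s = α+β. The Beta variance is μ(1−μ)/(s+1).
So s+1 = μ(1−μ)/σ² = (0.64×0.36)/0.0220 = 0.2304/0.0220 = 10.4727, giving s = 9.4727.
Then α = μs = 0.64×9.4727 = 6.063 and β = (1−μ)s = 0.36×9.4727 = 3.410.

α = 6.063, β = 3.410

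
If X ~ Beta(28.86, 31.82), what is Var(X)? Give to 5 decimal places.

0.00404

μ = 28.86/60.68 = 0.475610; Var = μ(1−μ)/(α+β+1) = 0.2494051/61.68 = 0.00404.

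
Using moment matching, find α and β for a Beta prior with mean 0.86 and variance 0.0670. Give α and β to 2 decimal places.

α = 0.69, β = 0.11

Write ν = α+β; then α = μν and Var = μ(1−μ)/(ν+1).
ν = μ(1−μ)/Var − 1 = 0.1204/0.0670 − 1 = 0.7970.
α = 0.86·0.7970 = 0.69, β = 0.14·0.7970 = 0.11.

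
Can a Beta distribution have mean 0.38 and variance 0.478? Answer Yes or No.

A Beta with mean μ has variance μ(1−μ)/(α+β+1) < μ(1−μ).
Here μ(1−μ) = 0.38×0.62 = 0.2356, and 0.478 ≥ 0.2356.

No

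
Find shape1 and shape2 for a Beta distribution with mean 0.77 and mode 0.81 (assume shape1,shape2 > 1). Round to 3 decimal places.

shape1 = 11.935, shape2 = 3.565

With s = shape1+shape2: μ = shape1/s and mode = (shape1−1)/(s−2). Eliminating shape1 = μs,
μs − 1 = m(s−2) ⇒ s(μ−m) = 1−2m ⇒ s = -0.62/-0.04 = 15.5000.
So shape1 = μs = 11.935, shape2 = (1−μ)s = 3.565.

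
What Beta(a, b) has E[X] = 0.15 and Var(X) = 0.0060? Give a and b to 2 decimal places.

Let s = a+b. The Beta variance is μ(1−μ)/(s+1).
So s+1 = μ(1−μ)/σ² = (0.15×0.85)/0.0060 = 0.1275/0.0060 = 21.2500, giving s = 20.2500.
Then a = μs = 0.15×20.2500 = 3.04 and b = (1−μ)s = 0.85×20.2500 = 17.21.

a = 3.04, b = 17.21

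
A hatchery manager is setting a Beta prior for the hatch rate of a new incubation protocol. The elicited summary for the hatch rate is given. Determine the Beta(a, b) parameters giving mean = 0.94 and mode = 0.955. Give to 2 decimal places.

a = 57.03, b = 3.64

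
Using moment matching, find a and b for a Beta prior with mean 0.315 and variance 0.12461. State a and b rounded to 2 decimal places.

Write ν = a+b; then a = μν and Var = μ(1−μ)/(ν+1).
ν = μ(1−μ)/Var − 1 = 0.215775/0.12461 − 1 = 0.7316.
a = 0.315·0.7316 = 0.23, b = 0.685·0.7316 = 0.50.

a = 0.23, b = 0.50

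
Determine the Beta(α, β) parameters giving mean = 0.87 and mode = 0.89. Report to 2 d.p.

α = 33.93, β = 5.07

With s = α+β: μ = α/s and mode = (α−1)/(s−2). Eliminating α = μs,
μs − 1 = m(s−2) ⇒ s(μ−m) = 1−2m ⇒ s = -0.78/-0.02 = 39.0000.
So α = μs = 33.93, β = (1−μ)s = 5.07.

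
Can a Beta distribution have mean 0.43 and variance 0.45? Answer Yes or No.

No

The Beta variance bound is σ² < μ(1−μ).
Here μ(1−μ) = 0.43×0.57 = 0.2451, and 0.45 ≥ 0.2451.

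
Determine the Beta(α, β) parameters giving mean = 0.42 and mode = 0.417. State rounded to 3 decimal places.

Let s = α+β. Mean gives α = μs = 0.42s; mode gives (α−1)/(s−2) = 0.417.
Substituting: 0.42s − 1 = 0.417(s−2) = 0.417s − 0.834, so 0.003s = 0.166 and s = 55.3333.
Then α = 0.42×55.3333 = 23.240 and β = s−α = 32.093.

α = 23.240, β = 32.093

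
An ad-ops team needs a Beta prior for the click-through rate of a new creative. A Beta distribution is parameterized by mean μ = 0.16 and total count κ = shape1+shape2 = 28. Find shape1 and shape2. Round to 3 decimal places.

shape1 = 4.480, shape2 = 23.520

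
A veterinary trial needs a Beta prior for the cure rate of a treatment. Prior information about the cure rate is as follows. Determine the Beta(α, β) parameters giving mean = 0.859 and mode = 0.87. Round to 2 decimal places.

α = 57.79, β = 9.49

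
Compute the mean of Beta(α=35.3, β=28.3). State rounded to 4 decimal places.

0.5550

E[X] = α/(α+β) = 35.3/63.6 = 0.5550.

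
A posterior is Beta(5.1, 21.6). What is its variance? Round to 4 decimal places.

μ = 5.1/26.7 = 0.191011; Var = μ(1−μ)/(α+β+1) = 0.1545259/27.7 = 0.0056.

0.0056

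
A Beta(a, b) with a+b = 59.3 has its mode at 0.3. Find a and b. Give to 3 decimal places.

Mode = (a−1)/(κ−2) with κ = a+b, so a−1 = 0.3·57.3 = 17.190.
a = 18.190; b = κ − a = 41.110.

a = 18.190, b = 41.110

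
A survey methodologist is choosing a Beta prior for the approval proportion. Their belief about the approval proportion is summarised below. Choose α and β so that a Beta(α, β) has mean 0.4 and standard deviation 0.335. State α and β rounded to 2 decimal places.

α = 0.46, β = 0.68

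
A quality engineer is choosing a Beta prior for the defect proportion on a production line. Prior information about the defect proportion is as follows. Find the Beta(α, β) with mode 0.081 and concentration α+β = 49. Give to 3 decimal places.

α = 4.807, β = 44.193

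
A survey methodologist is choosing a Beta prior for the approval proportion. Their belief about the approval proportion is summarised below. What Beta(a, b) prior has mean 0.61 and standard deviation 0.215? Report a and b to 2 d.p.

First σ² = 0.046225. Setting a = μn, b = (1−μ)n with n = a+b,
μ(1−μ)/(n+1) = 0.046225 ⇒ n+1 = 0.2379/0.046225 = 5.1466 ⇒ n = 4.1466.
Hence a = 0.61×4.1466 = 2.53, b = 0.39×4.1466 = 1.62.

a = 2.53, b = 1.62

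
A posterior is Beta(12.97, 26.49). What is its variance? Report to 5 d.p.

0.00545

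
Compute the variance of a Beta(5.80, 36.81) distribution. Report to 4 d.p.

0.0027

Var = αβ/[(α+β)²(α+β+1)] = (5.80×36.81)/(42.61²×43.61) = 213.4980/79178.843681 = 0.0027.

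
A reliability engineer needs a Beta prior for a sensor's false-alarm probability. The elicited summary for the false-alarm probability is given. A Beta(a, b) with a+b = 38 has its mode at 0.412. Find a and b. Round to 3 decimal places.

a = 15.832, b = 22.168

Since the density peak of Beta(a,b) is at (a−1)/(a+b−2),
a = 1 + 0.412(38−2) = 15.832 and b = 38 − 15.832 = 22.168.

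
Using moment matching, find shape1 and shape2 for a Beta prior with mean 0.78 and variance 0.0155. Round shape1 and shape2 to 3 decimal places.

shape1 = 7.855, shape2 = 2.216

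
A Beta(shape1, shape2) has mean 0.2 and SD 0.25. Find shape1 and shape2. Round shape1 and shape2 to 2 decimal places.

Variance = 0.25² = 0.0625. The moment-matching identity shape1+shape2 = μ(1−μ)/Var − 1 gives
shape1+shape2 = 0.16/0.0625 − 1 = 1.5600, so shape1 = μ·1.5600 = 0.31 and shape2 = (1−μ)·1.5600 = 1.25.

shape1 = 0.31, shape2 = 1.25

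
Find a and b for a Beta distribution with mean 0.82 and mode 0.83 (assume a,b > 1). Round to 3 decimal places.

a = 54.120, b = 11.880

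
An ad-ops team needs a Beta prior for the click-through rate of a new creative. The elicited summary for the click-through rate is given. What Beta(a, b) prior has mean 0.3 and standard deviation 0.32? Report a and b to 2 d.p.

First σ² = 0.1024. Setting a = μn, b = (1−μ)n with n = a+b,
μ(1−μ)/(n+1) = 0.1024 ⇒ n+1 = 0.21/0.1024 = 2.0508 ⇒ n = 1.0508.
Hence a = 0.3×1.0508 = 0.32, b = 0.7×1.0508 = 0.74.

a = 0.32, b = 0.74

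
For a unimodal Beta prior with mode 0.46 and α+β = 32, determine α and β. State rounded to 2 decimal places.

Mode = (α−1)/(κ−2) with κ = α+β, so α−1 = 0.46·30 = 13.80.
α = 14.80; β = κ − α = 17.20.

α = 14.80, β = 17.20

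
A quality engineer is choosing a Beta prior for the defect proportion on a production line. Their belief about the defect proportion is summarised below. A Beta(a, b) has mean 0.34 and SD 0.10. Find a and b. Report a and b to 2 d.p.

a = 7.29, b = 14.15

Variance = 0.10² = 0.0100. The moment-matching identity a+b = μ(1−μ)/Var − 1 gives
a+b = 0.2244/0.0100 − 1 = 21.4400, so a = μ·21.4400 = 7.29 and b = (1−μ)·21.4400 = 14.15.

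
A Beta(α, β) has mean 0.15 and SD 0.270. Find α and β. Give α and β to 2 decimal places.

σ² = 0.270² = 0.072900.
With s = α+β, Var = μ(1−μ)/(s+1), so s+1 = (0.15×0.85)/0.072900 = 1.7490 and s = 0.7490.
α = μs = 0.11, β = (1−μ)s = 0.64.

α = 0.11, β = 0.64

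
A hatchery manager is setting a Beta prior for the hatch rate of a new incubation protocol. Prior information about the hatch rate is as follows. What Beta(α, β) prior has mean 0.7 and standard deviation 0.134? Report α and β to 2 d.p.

σ² = 0.134² = 0.017956.
With s = α+β, Var = μ(1−μ)/(s+1), so s+1 = (0.7×0.3)/0.017956 = 11.6953 and s = 10.6953.
α = μs = 7.49, β = (1−μ)s = 3.21.

α = 7.49, β = 3.21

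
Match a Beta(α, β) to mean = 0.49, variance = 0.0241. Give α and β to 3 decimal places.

Write ν = α+β; then α = μν and Var = μ(1−μ)/(ν+1).
ν = μ(1−μ)/Var − 1 = 0.2499/0.0241 − 1 = 9.3693.
α = 0.49·9.3693 = 4.591, β = 0.51·9.3693 = 4.778.

α = 4.591, β = 4.778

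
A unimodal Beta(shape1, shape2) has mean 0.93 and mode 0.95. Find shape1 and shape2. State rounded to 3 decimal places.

shape1 = 41.850, shape2 = 3.150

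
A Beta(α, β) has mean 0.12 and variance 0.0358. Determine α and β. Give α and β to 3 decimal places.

α = 0.234, β = 1.716

Write ν = α+β; then α = μν and Var = μ(1−μ)/(ν+1).
ν = μ(1−μ)/Var − 1 = 0.1056/0.0358 − 1 = 1.9497.
α = 0.12·1.9497 = 0.234, β = 0.88·1.9497 = 1.716.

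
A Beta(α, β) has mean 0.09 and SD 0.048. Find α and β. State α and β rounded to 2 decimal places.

σ² = 0.048² = 0.002304.
With s = α+β, Var = μ(1−μ)/(s+1), so s+1 = (0.09×0.91)/0.002304 = 35.5469 and s = 34.5469.
α = μs = 3.11, β = (1−μ)s = 31.44.

α = 3.11, β = 31.44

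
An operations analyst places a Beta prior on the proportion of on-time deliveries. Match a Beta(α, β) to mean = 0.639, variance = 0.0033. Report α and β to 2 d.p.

Write ν = α+β; then α = μν and Var = μ(1−μ)/(ν+1).
ν = μ(1−μ)/Var − 1 = 0.230679/0.0033 − 1 = 68.9027.
α = 0.639·68.9027 = 44.03, β = 0.361·68.9027 = 24.87.

α = 44.03, β = 24.87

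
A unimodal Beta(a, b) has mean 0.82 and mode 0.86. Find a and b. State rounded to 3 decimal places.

With s = a+b: μ = a/s and mode = (a−1)/(s−2). Eliminating a = μs,
μs − 1 = m(s−2) ⇒ s(μ−m) = 1−2m ⇒ s = -0.72/-0.04 = 18.0000.
So a = μs = 14.760, b = (1−μ)s = 3.240.

a = 14.760, b = 3.240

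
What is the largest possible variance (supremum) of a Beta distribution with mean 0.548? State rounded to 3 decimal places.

For fixed mean μ the Beta variance is μ(1−μ)/(α+β+1), increasing as α+β decreases.
Its least upper bound (not attained) is μ(1−μ) = 0.548·0.452 = 0.248.

0.248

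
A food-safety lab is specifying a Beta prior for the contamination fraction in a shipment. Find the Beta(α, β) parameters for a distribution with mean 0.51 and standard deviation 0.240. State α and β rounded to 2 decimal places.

σ² = 0.240² = 0.057600.
With s = α+β, Var = μ(1−μ)/(s+1), so s+1 = (0.51×0.49)/0.057600 = 4.3385 and s = 3.3385.
α = μs = 1.70, β = (1−μ)s = 1.64.

α = 1.70, β = 1.64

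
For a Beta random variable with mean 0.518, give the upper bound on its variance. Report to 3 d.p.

0.250

For fixed mean μ the Beta variance is μ(1−μ)/(α+β+1), increasing as α+β decreases.
Its least upper bound (not attained) is μ(1−μ) = 0.518·0.482 = 0.250.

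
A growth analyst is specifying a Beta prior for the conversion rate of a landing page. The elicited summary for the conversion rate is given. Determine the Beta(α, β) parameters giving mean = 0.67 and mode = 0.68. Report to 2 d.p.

α = 24.12, β = 11.88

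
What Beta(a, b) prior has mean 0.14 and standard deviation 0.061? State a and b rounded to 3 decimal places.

Variance = 0.061² = 0.003721. The moment-matching identity a+b = μ(1−μ)/Var − 1 gives
a+b = 0.1204/0.003721 − 1 = 31.3569, so a = μ·31.3569 = 4.390 and b = (1−μ)·31.3569 = 26.967.

a = 4.390, b = 26.967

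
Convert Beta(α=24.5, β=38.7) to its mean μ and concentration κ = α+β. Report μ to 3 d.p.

μ = 0.388, κ = 63.2

κ = α+β = 24.5+38.7 = 63.2; μ = α/κ = 24.5/63.2 = 0.388.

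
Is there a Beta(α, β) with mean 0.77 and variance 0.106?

Yes

The Beta variance bound is σ² < μ(1−μ).
Here μ(1−μ) = 0.77×0.23 = 0.1771, and 0.106 < 0.1771.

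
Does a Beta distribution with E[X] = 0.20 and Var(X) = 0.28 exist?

The Beta variance bound is σ² < μ(1−μ).
Here μ(1−μ) = 0.20×0.80 = 0.1600, and 0.28 ≥ 0.1600.

No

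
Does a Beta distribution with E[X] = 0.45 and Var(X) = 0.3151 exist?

The Beta variance bound is σ² < μ(1−μ).
Here μ(1−μ) = 0.45×0.55 = 0.2475, and 0.3151 ≥ 0.2475.

No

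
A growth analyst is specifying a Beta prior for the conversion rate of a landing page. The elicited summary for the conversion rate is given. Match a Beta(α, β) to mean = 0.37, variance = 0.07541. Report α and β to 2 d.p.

Write ν = α+β; then α = μν and Var = μ(1−μ)/(ν+1).
ν = μ(1−μ)/Var − 1 = 0.2331/0.07541 − 1 = 2.0911.
α = 0.37·2.0911 = 0.77, β = 0.63·2.0911 = 1.32.

α = 0.77, β = 1.32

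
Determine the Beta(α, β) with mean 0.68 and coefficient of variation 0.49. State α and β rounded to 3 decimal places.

σ = CV·μ = 0.49×0.68 = 0.33320, so σ² = 0.111022.
s+1 = μ(1−μ)/σ² = 0.2176/0.111022 = 1.9600, so s = α+β = 0.9600.
α = μs = 0.653, β = (1−μ)s = 0.307.

α = 0.653, β = 0.307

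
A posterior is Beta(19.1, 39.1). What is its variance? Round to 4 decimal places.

0.0037

Var = αβ/[(α+β)²(α+β+1)] = (19.1×39.1)/(58.2²×59.2) = 746.81/200524.608 = 0.0037.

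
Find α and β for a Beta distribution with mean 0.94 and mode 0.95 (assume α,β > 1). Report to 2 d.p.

α = 84.60, β = 5.40

Let s = α+β. Mean gives α = μs = 0.94s; mode gives (α−1)/(s−2) = 0.95.
Substituting: 0.94s − 1 = 0.95(s−2) = 0.95s − 1.90, so -0.01s = -0.90 and s = 90.0000.
Then α = 0.94×90.0000 = 84.60 and β = s−α = 5.40.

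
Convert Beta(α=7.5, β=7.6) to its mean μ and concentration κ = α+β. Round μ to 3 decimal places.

κ = α+β = 7.5+7.6 = 15.1; μ = α/κ = 7.5/15.1 = 0.497.

μ = 0.497, κ = 15.1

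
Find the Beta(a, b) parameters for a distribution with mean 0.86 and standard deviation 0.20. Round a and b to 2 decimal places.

σ² = 0.20² = 0.0400.
With s = a+b, Var = μ(1−μ)/(s+1), so s+1 = (0.86×0.14)/0.0400 = 3.0100 and s = 2.0100.
a = μs = 1.73, b = (1−μ)s = 0.28.

a = 1.73, b = 0.28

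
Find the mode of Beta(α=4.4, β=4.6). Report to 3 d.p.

The density x^(α−1)(1−x)^(β−1) is maximised at (α−1)/(α+β−2) = 3.4/7.0 = 0.486.

0.486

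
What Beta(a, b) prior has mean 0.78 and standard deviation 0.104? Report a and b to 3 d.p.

a = 11.595, b = 3.270

First σ² = 0.010816. Setting a = μn, b = (1−μ)n with n = a+b,
μ(1−μ)/(n+1) = 0.010816 ⇒ n+1 = 0.1716/0.010816 = 15.8654 ⇒ n = 14.8654.
Hence a = 0.78×14.8654 = 11.595, b = 0.22×14.8654 = 3.270.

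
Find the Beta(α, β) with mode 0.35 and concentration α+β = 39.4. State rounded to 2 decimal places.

α = 14.09, β = 25.31

Mode = (α−1)/(κ−2) with κ = α+β, so α−1 = 0.35·37.4 = 13.09.
α = 14.09; β = κ − α = 25.31.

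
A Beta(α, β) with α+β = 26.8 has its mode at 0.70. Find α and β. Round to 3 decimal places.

Mode = (α−1)/(κ−2) with κ = α+β, so α−1 = 0.70·24.8 = 17.360.
α = 18.360; β = κ − α = 8.440.

α = 18.360, β = 8.440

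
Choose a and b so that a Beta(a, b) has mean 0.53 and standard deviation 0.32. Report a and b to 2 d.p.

Variance = 0.32² = 0.1024. The moment-matching identity a+b = μ(1−μ)/Var − 1 gives
a+b = 0.2491/0.1024 − 1 = 1.4326, so a = μ·1.4326 = 0.76 and b = (1−μ)·1.4326 = 0.67.

a = 0.76, b = 0.67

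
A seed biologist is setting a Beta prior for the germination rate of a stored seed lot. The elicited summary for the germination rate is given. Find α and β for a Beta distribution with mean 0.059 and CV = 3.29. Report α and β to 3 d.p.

α = 0.028, β = 0.446

σ = CV·μ = 3.29×0.059 = 0.19411, so σ² = 0.037679.
s+1 = μ(1−μ)/σ² = 0.055519/0.037679 = 1.4735, so s = α+β = 0.4735.
α = μs = 0.028, β = (1−μ)s = 0.446.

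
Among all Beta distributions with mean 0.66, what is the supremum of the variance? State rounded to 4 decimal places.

0.2244

For fixed mean μ the Beta variance is μ(1−μ)/(α+β+1), increasing as α+β decreases.
Its least upper bound (not attained) is μ(1−μ) = 0.66·0.34 = 0.2244.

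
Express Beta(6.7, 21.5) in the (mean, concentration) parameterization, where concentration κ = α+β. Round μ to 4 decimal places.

μ = 0.2376, κ = 28.2

κ = α+β = 6.7+21.5 = 28.2; μ = α/κ = 6.7/28.2 = 0.2376.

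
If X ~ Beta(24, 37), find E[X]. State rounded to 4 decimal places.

0.3934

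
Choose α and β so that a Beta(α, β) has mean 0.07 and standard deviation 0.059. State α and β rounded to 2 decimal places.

Variance = 0.059² = 0.003481. The moment-matching identity α+β = μ(1−μ)/Var − 1 gives
α+β = 0.0651/0.003481 − 1 = 17.7015, so α = μ·17.7015 = 1.24 and β = (1−μ)·17.7015 = 16.46.

α = 1.24, β = 16.46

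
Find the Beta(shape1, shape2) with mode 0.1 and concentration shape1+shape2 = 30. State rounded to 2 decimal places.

Since the density peak of Beta(shape1,shape2) is at (shape1−1)/(shape1+shape2−2),
shape1 = 1 + 0.1(30−2) = 3.80 and shape2 = 30 − 3.80 = 26.20.

shape1 = 3.80, shape2 = 26.20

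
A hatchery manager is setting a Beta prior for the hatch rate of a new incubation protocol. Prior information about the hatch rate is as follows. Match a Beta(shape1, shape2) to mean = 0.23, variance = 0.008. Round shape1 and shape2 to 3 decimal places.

By moment matching, shape1+shape2 = μ(1−μ)/σ² − 1 = (0.23·0.77)/0.008 − 1 = 22.1375 − 1 = 21.1375.
Since shape1/(shape1+shape2) = μ, shape1 = 0.23·21.1375 = 4.862 and shape2 = 0.77·21.1375 = 16.276.

shape1 = 4.862, shape2 = 16.276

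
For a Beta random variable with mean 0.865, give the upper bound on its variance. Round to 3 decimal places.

0.117

For fixed mean μ the Beta variance is μ(1−μ)/(α+β+1), increasing as α+β decreases.
Its least upper bound (not attained) is μ(1−μ) = 0.865·0.135 = 0.117.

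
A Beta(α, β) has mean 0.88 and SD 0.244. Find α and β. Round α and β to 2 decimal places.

α = 0.68, β = 0.09

Variance = 0.244² = 0.059536. The moment-matching identity α+β = μ(1−μ)/Var − 1 gives
α+β = 0.1056/0.059536 − 1 = 0.7737, so α = μ·0.7737 = 0.68 and β = (1−μ)·0.7737 = 0.09.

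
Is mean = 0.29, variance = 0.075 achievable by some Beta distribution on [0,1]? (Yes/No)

Yes

The Beta variance bound is σ² < μ(1−μ).
Here μ(1−μ) = 0.29×0.71 = 0.2059, and 0.075 < 0.2059.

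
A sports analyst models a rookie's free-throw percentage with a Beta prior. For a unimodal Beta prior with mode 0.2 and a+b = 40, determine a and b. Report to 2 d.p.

a = 8.60, b = 31.40

Mode = (a−1)/(κ−2) with κ = a+b, so a−1 = 0.2·38 = 7.60.
a = 8.60; b = κ − a = 31.40.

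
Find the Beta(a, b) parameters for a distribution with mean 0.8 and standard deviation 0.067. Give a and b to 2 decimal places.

Variance = 0.067² = 0.004489. The moment-matching identity a+b = μ(1−μ)/Var − 1 gives
a+b = 0.16/0.004489 − 1 = 34.6427, so a = μ·34.6427 = 27.71 and b = (1−μ)·34.6427 = 6.93.

a = 27.71, b = 6.93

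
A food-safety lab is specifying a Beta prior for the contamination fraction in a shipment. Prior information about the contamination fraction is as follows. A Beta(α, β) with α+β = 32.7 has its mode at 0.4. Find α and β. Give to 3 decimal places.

α = 13.280, β = 19.420

Mode = (α−1)/(κ−2) with κ = α+β, so α−1 = 0.4·30.7 = 12.280.
α = 13.280; β = κ − α = 19.420.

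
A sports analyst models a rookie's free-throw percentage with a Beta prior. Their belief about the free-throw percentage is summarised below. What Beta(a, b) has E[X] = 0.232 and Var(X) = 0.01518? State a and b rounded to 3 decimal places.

a = 2.491, b = 8.246

Write ν = a+b; then a = μν and Var = μ(1−μ)/(ν+1).
ν = μ(1−μ)/Var − 1 = 0.178176/0.01518 − 1 = 10.7375.
a = 0.232·10.7375 = 2.491, b = 0.768·10.7375 = 8.246.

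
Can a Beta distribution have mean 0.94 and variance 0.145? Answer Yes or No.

For any Beta, Var(X) < E[X]·(1−E[X]).
Here μ(1−μ) = 0.94×0.06 = 0.0564, and 0.145 ≥ 0.0564.

No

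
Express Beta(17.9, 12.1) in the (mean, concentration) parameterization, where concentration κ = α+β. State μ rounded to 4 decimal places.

μ = 0.5967, κ = 30.0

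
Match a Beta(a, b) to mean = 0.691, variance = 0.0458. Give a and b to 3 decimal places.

By moment matching, a+b = μ(1−μ)/σ² − 1 = (0.691·0.309)/0.0458 − 1 = 4.6620 − 1 = 3.6620.
Since a/(a+b) = μ, a = 0.691·3.6620 = 2.530 and b = 0.309·3.6620 = 1.132.

a = 2.530, b = 1.132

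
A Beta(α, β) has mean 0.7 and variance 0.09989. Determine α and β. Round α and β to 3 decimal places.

α = 0.772, β = 0.331

Let s = α+β. The Beta variance is μ(1−μ)/(s+1).
So s+1 = μ(1−μ)/σ² = (0.7×0.3)/0.09989 = 0.21/0.09989 = 2.1023, giving s = 1.1023.
Then α = μs = 0.7×1.1023 = 0.772 and β = (1−μ)s = 0.3×1.1023 = 0.331.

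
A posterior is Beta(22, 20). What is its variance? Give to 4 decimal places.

0.0058

μ = 22/42 = 0.523810; Var = μ(1−μ)/(α+β+1) = 0.2494331/43 = 0.0058.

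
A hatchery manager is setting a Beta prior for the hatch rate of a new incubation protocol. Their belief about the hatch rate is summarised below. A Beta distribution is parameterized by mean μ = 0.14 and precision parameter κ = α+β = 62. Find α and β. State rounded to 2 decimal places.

Split κ in proportion μ : (1−μ): α = 0.14·62 = 8.68, β = 62 − 8.68 = 53.32.

α = 8.68, β = 53.32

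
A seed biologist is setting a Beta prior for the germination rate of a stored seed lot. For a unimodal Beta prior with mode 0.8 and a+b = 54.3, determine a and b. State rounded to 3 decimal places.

a = 42.840, b = 11.460

Mode = (a−1)/(κ−2) with κ = a+b, so a−1 = 0.8·52.3 = 41.840.
a = 42.840; b = κ − a = 11.460.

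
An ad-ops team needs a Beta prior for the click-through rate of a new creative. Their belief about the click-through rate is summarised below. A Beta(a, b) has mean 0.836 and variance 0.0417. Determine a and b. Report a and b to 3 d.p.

a = 1.913, b = 0.375

Let s = a+b. The Beta variance is μ(1−μ)/(s+1).
So s+1 = μ(1−μ)/σ² = (0.836×0.164)/0.0417 = 0.137104/0.0417 = 3.2879, giving s = 2.2879.
Then a = μs = 0.836×2.2879 = 1.913 and b = (1−μ)s = 0.164×2.2879 = 0.375.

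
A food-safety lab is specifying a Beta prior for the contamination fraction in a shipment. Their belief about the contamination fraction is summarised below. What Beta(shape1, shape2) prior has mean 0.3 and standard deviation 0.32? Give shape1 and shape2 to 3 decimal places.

Variance = 0.32² = 0.1024. The moment-matching identity shape1+shape2 = μ(1−μ)/Var − 1 gives
shape1+shape2 = 0.21/0.1024 − 1 = 1.0508, so shape1 = μ·1.0508 = 0.315 and shape2 = (1−μ)·1.0508 = 0.736.

shape1 = 0.315, shape2 = 0.736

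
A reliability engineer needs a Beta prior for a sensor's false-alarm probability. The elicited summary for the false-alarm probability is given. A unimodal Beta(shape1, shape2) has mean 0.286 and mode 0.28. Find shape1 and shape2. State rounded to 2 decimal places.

shape1 = 20.97, shape2 = 52.36

With s = shape1+shape2: μ = shape1/s and mode = (shape1−1)/(s−2). Eliminating shape1 = μs,
μs − 1 = m(s−2) ⇒ s(μ−m) = 1−2m ⇒ s = 0.44/0.006 = 73.3333.
So shape1 = μs = 20.97, shape2 = (1−μ)s = 52.36.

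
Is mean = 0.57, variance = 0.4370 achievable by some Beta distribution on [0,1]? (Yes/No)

No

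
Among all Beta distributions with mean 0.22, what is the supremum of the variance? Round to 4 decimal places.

0.1716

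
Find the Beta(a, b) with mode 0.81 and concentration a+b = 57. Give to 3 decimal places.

a = 45.550, b = 11.450

For a,b>1 the mode is (a−1)/(a+b−2), so a = mode·(κ−2)+1 = 0.81×55+1 = 45.550.
And b = (1−mode)·(κ−2)+1 = 0.19×55+1 = 11.450.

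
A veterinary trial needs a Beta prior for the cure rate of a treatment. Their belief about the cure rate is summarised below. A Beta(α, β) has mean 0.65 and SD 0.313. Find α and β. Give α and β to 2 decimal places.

α = 0.86, β = 0.46

First σ² = 0.097969. Setting α = μn, β = (1−μ)n with n = α+β,
μ(1−μ)/(n+1) = 0.097969 ⇒ n+1 = 0.2275/0.097969 = 2.3222 ⇒ n = 1.3222.
Hence α = 0.65×1.3222 = 0.86, β = 0.35×1.3222 = 0.46.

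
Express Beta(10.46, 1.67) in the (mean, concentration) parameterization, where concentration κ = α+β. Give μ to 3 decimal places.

κ = α+β = 10.46+1.67 = 12.13; μ = α/κ = 10.46/12.13 = 0.862.

μ = 0.862, κ = 12.13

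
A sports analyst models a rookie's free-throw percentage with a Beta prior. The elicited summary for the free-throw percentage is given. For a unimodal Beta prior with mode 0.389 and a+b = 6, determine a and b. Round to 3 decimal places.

a = 2.556, b = 3.444

Since the density peak of Beta(a,b) is at (a−1)/(a+b−2),
a = 1 + 0.389(6−2) = 2.556 and b = 6 − 2.556 = 3.444.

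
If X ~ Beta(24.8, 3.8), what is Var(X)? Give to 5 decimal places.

0.00389

Var = αβ/[(α+β)²(α+β+1)] = (24.8×3.8)/(28.6²×29.6) = 94.24/24211.616 = 0.00389.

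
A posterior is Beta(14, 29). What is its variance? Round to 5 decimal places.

0.00499

Var = αβ/[(α+β)²(α+β+1)] = (14×29)/(43²×44) = 406/81356 = 0.00499.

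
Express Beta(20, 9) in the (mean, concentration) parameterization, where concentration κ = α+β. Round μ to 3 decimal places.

μ = 0.690, κ = 29

κ = α+β = 20+9 = 29; μ = α/κ = 20/29 = 0.690.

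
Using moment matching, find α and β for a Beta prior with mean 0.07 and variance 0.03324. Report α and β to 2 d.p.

α = 0.07, β = 0.89

By moment matching, α+β = μ(1−μ)/σ² − 1 = (0.07·0.93)/0.03324 − 1 = 1.9585 − 1 = 0.9585.
Since α/(α+β) = μ, α = 0.07·0.9585 = 0.07 and β = 0.93·0.9585 = 0.89.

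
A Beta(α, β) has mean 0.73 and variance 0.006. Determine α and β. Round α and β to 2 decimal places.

α = 23.25, β = 8.60

Let s = α+β. The Beta variance is μ(1−μ)/(s+1).
So s+1 = μ(1−μ)/σ² = (0.73×0.27)/0.006 = 0.1971/0.006 = 32.8500, giving s = 31.8500.
Then α = μs = 0.73×31.8500 = 23.25 and β = (1−μ)s = 0.27×31.8500 = 8.60.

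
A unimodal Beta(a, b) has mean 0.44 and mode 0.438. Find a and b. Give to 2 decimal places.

With s = a+b: μ = a/s and mode = (a−1)/(s−2). Eliminating a = μs,
μs − 1 = m(s−2) ⇒ s(μ−m) = 1−2m ⇒ s = 0.124/0.002 = 62.0000.
So a = μs = 27.28, b = (1−μ)s = 34.72.

a = 27.28, b = 34.72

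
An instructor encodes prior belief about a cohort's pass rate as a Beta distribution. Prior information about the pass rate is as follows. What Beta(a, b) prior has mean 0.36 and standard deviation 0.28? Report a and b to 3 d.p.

a = 0.698, b = 1.241

σ² = 0.28² = 0.0784.
With s = a+b, Var = μ(1−μ)/(s+1), so s+1 = (0.36×0.64)/0.0784 = 2.9388 and s = 1.9388.
a = μs = 0.698, b = (1−μ)s = 1.241.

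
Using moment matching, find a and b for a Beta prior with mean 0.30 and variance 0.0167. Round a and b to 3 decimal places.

Write ν = a+b; then a = μν and Var = μ(1−μ)/(ν+1).
ν = μ(1−μ)/Var − 1 = 0.2100/0.0167 − 1 = 11.5749.
a = 0.30·11.5749 = 3.472, b = 0.70·11.5749 = 8.102.

a = 3.472, b = 8.102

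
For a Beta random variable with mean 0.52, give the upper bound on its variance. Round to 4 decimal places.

0.2496

Var = μ(1−μ)/(α+β+1), which approaches μ(1−μ) as α+β → 0.
So the supremum is μ(1−μ) = 0.52×0.48 = 0.2496.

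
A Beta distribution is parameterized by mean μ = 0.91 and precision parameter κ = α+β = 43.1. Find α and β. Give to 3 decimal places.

α = μκ = 0.91×43.1 = 39.221 and β = (1−μ)κ = 0.09×43.1 = 3.879.

α = 39.221, β = 3.879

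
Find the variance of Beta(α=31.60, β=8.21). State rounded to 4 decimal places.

0.0040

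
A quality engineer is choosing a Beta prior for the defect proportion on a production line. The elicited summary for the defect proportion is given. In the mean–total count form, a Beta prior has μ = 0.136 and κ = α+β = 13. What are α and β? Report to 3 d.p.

α = 1.768, β = 11.232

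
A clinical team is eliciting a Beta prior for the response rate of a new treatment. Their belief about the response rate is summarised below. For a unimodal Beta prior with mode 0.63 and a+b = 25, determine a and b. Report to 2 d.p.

a = 15.49, b = 9.51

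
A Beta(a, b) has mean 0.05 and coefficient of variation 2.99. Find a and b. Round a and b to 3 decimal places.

σ = CV·μ = 2.99×0.05 = 0.14950, so σ² = 0.022350.
s+1 = μ(1−μ)/σ² = 0.0475/0.022350 = 2.1253, so s = a+b = 1.1253.
a = μs = 0.056, b = (1−μ)s = 1.069.

a = 0.056, b = 1.069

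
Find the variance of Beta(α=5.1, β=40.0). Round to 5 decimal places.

Var = αβ/[(α+β)²(α+β+1)] = (5.1×40.0)/(45.1²×46.1) = 204.00/93767.861 = 0.00218.

0.00218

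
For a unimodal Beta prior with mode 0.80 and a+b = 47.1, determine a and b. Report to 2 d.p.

Mode = (a−1)/(κ−2) with κ = a+b, so a−1 = 0.80·45.1 = 36.08.
a = 37.08; b = κ − a = 10.02.

a = 37.08, b = 10.02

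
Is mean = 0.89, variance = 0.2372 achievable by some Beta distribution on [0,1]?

A Beta with mean μ has variance μ(1−μ)/(α+β+1) < μ(1−μ).
Here μ(1−μ) = 0.89×0.11 = 0.0979, and 0.2372 ≥ 0.0979.

No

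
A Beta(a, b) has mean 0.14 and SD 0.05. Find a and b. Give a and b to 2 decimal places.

a = 6.60, b = 40.56

First σ² = 0.0025. Setting a = μn, b = (1−μ)n with n = a+b,
μ(1−μ)/(n+1) = 0.0025 ⇒ n+1 = 0.1204/0.0025 = 48.1600 ⇒ n = 47.1600.
Hence a = 0.14×47.1600 = 6.60, b = 0.86×47.1600 = 40.56.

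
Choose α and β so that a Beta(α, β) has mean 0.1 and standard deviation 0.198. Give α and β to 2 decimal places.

α = 0.13, β = 1.17

Variance = 0.198² = 0.039204. The moment-matching identity α+β = μ(1−μ)/Var − 1 gives
α+β = 0.09/0.039204 − 1 = 1.2957, so α = μ·1.2957 = 0.13 and β = (1−μ)·1.2957 = 1.17.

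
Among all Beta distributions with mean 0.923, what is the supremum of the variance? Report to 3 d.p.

For fixed mean μ the Beta variance is μ(1−μ)/(α+β+1), increasing as α+β decreases.
Its least upper bound (not attained) is μ(1−μ) = 0.923·0.077 = 0.071.

0.071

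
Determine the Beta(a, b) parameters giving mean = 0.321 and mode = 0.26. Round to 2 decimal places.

With s = a+b: μ = a/s and mode = (a−1)/(s−2). Eliminating a = μs,
μs − 1 = m(s−2) ⇒ s(μ−m) = 1−2m ⇒ s = 0.48/0.061 = 7.8689.
So a = μs = 2.53, b = (1−μ)s = 5.34.

a = 2.53, b = 5.34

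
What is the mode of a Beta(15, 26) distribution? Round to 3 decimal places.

With α,β > 1, mode = (α−1)/(α+β−2) = 14/39 = 0.359.

0.359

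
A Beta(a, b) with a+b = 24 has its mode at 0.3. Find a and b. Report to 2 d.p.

a = 7.60, b = 16.40

Mode = (a−1)/(κ−2) with κ = a+b, so a−1 = 0.3·22 = 6.60.
a = 7.60; b = κ − a = 16.40.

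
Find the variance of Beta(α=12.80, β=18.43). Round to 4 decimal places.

0.0075

μ = 12.80/31.23 = 0.409862; Var = μ(1−μ)/(α+β+1) = 0.2418752/32.23 = 0.0075.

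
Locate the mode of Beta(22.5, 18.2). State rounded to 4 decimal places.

0.5556

With α,β > 1, mode = (α−1)/(α+β−2) = 21.5/38.7 = 0.5556.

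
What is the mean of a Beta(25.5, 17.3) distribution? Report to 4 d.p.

The Beta mean is α/(α+β) = 25.5/(25.5+17.3) = 0.5958.

0.5958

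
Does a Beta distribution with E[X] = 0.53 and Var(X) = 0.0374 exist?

Yes

A Beta with mean μ has variance μ(1−μ)/(α+β+1) < μ(1−μ).
Here μ(1−μ) = 0.53×0.47 = 0.2491, and 0.0374 < 0.2491.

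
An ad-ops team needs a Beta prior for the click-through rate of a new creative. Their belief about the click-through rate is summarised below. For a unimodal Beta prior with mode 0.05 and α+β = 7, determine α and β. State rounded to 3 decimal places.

α = 1.250, β = 5.750

Since the density peak of Beta(α,β) is at (α−1)/(α+β−2),
α = 1 + 0.05(7−2) = 1.250 and β = 7 − 1.250 = 5.750.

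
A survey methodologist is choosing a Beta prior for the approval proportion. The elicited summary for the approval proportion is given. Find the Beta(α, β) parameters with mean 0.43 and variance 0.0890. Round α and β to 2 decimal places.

α = 0.75, β = 1.00

Let s = α+β. The Beta variance is μ(1−μ)/(s+1).
So s+1 = μ(1−μ)/σ² = (0.43×0.57)/0.0890 = 0.2451/0.0890 = 2.7539, giving s = 1.7539.
Then α = μs = 0.43×1.7539 = 0.75 and β = (1−μ)s = 0.57×1.7539 = 1.00.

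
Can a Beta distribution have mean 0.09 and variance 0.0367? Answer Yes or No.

Yes

For any Beta, Var(X) < E[X]·(1−E[X]).
Here μ(1−μ) = 0.09×0.91 = 0.0819, and 0.0367 < 0.0819.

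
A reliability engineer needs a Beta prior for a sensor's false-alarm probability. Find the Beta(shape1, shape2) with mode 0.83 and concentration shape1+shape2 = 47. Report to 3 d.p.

shape1 = 38.350, shape2 = 8.650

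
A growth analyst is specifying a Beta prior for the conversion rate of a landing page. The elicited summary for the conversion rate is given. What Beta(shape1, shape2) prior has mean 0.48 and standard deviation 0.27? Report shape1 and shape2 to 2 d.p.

shape1 = 1.16, shape2 = 1.26

First σ² = 0.0729. Setting shape1 = μn, shape2 = (1−μ)n with n = shape1+shape2,
μ(1−μ)/(n+1) = 0.0729 ⇒ n+1 = 0.2496/0.0729 = 3.4239 ⇒ n = 2.4239.
Hence shape1 = 0.48×2.4239 = 1.16, shape2 = 0.52×2.4239 = 1.26.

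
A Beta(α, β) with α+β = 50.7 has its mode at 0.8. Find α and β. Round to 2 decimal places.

Since the density peak of Beta(α,β) is at (α−1)/(α+β−2),
α = 1 + 0.8(50.7−2) = 39.96 and β = 50.7 − 39.96 = 10.74.

α = 39.96, β = 10.74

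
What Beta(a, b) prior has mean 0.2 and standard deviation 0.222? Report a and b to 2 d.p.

a = 0.45, b = 1.80

First σ² = 0.049284. Setting a = μn, b = (1−μ)n with n = a+b,
μ(1−μ)/(n+1) = 0.049284 ⇒ n+1 = 0.16/0.049284 = 3.2465 ⇒ n = 2.2465.
Hence a = 0.2×2.2465 = 0.45, b = 0.8×2.2465 = 1.80.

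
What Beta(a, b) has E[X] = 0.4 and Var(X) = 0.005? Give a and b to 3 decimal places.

a = 18.800, b = 28.200

Let s = a+b. The Beta variance is μ(1−μ)/(s+1).
So s+1 = μ(1−μ)/σ² = (0.4×0.6)/0.005 = 0.24/0.005 = 48.0000, giving s = 47.0000.
Then a = μs = 0.4×47.0000 = 18.800 and b = (1−μ)s = 0.6×47.0000 = 28.200.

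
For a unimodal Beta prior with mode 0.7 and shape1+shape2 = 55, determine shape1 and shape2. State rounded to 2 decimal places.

Mode = (shape1−1)/(κ−2) with κ = shape1+shape2, so shape1−1 = 0.7·53 = 37.10.
shape1 = 38.10; shape2 = κ − shape1 = 16.90.

shape1 = 38.10, shape2 = 16.90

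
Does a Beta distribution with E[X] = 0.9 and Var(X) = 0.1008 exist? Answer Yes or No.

The Beta variance bound is σ² < μ(1−μ).
Here μ(1−μ) = 0.9×0.1 = 0.09, and 0.1008 ≥ 0.09.

No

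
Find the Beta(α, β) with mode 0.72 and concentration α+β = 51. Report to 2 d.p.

α = 36.28, β = 14.72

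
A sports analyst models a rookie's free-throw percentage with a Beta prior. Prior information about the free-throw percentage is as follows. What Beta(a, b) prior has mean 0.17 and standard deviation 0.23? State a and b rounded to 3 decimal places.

First σ² = 0.0529. Setting a = μn, b = (1−μ)n with n = a+b,
μ(1−μ)/(n+1) = 0.0529 ⇒ n+1 = 0.1411/0.0529 = 2.6673 ⇒ n = 1.6673.
Hence a = 0.17×1.6673 = 0.283, b = 0.83×1.6673 = 1.384.

a = 0.283, b = 1.384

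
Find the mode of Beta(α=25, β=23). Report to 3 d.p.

With α,β > 1, mode = (α−1)/(α+β−2) = 24/46 = 0.522.

0.522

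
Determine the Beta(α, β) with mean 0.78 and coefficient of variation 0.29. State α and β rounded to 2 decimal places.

α = 1.84, β = 0.52

σ = CV·μ = 0.29×0.78 = 0.22620, so σ² = 0.051166.
s+1 = μ(1−μ)/σ² = 0.1716/0.051166 = 3.3538, so s = α+β = 2.3538.
α = μs = 1.84, β = (1−μ)s = 0.52.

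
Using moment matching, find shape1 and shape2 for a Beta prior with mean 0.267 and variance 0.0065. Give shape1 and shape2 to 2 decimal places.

shape1 = 7.77, shape2 = 21.34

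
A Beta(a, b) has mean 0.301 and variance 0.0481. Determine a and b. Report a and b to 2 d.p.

a = 1.02, b = 2.36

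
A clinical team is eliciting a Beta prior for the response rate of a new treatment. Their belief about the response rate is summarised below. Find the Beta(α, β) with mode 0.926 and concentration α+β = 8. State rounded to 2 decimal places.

α = 6.56, β = 1.44

Since the density peak of Beta(α,β) is at (α−1)/(α+β−2),
α = 1 + 0.926(8−2) = 6.56 and β = 8 − 6.56 = 1.44.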